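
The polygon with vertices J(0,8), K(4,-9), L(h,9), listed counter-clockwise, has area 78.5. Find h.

The doubled signed area Σ (x_i y_{i+1} − x_{i+1} y_i) is linear in h.
With h=0 it equals 4; the coefficient of h is 17 (from the two edges through L).
So 17·h + 4 = 2·78.5 = 157 ⇒ h = 9.

9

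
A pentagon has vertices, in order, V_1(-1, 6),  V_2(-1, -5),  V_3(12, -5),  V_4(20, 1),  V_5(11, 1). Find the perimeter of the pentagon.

|V_1V_2| = √((0)² + (-11)²) = √121 = 11
|V_2V_3| = √((13)² + (0)²) = √169 = 13
|V_3V_4| = √((8)² + (6)²) = √100 = 10
|V_4V_5| = √((-9)² + (0)²) = √81 = 9
|V_5V_1| = √((-12)² + (5)²) = √169 = 13
Perimeter = 11 + 13 + 10 + 9 + 13 = 56.

56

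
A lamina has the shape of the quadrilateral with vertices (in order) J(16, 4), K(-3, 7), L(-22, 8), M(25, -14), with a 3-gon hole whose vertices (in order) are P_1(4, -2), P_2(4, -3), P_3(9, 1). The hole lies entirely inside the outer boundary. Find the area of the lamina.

340.5

Outer boundary:
Apply Gauss's area formula: 2A = Σ (x_i·y_{i+1} − x_{i+1}·y_i), indices taken mod 4.
J→K: (16)(7) − (-3)(4) = 124
K→L: (-3)(8) − (-22)(7) = 130
L→M: (-22)(-14) − (25)(8) = 108
M→J: (25)(4) − (16)(-14) = 324
Σ = 686
Area = |Σ|/2 = 343.
Hole:
Apply the shoelace formula: 2A = Σ (x_i·y_{i+1} − x_{i+1}·y_i), indices taken mod 3.
Σ = (-4) + (31) + (-22) = 5
Area = |Σ|/2 = 2.5.
Net area = 343 − 2.5 = 340.5.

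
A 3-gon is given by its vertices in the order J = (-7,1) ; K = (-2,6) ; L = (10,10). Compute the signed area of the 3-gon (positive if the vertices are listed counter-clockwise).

-20

Σ = (-40) + (-80) + (80) = -40
Signed area = Σ/2 = -20 (negative ⇒ clockwise traversal).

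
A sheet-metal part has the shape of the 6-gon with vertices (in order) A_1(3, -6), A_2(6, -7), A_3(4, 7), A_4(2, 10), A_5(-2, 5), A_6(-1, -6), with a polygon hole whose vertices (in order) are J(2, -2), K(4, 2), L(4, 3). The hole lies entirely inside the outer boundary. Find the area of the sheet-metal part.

90

Outer boundary:
Cross-terms: 15, 70, 26, 30, 17, 24  ⇒  Σ = 182
Area = |Σ|/2 = 91.
Hole:
Σ = (12) + (4) + (-14) = 2
Area = |Σ|/2 = 1.
Net area = 91 − 1 = 90.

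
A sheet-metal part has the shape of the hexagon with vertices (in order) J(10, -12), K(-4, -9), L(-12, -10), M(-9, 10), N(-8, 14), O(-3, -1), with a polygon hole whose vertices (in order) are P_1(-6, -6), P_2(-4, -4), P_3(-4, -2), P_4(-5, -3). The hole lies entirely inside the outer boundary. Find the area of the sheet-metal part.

180

Outer boundary:
Apply the shoelace formula: 2A = Σ (x_i·y_{i+1} − x_{i+1}·y_i), indices taken mod 6.
Cross-terms: -138, -68, -210, -46, 50, 46  ⇒  Σ = -366
Area = |Σ|/2 = 183.
Hole:
Apply Gauss's area formula: 2A = Σ (x_i·y_{i+1} − x_{i+1}·y_i), indices taken mod 4.
P_1→P_2: (-6)(-4) − (-4)(-6) = 0
P_2→P_3: (-4)(-2) − (-4)(-4) = -8
P_3→P_4: (-4)(-3) − (-5)(-2) = 2
P_4→P_1: (-5)(-6) − (-6)(-3) = 12
Σ = 6
Area = |Σ|/2 = 3.
Net area = 183 − 3 = 180.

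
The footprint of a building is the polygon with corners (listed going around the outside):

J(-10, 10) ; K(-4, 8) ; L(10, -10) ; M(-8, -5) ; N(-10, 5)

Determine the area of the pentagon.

175

Σ = (-40) + (-40) + (-130) + (-90) + (-50) = -350
Area = |Σ|/2 = 175.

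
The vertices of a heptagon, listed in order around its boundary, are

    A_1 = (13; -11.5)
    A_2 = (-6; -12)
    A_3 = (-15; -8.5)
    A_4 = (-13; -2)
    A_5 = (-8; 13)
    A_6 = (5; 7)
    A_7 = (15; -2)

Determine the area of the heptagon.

Cross-terms: -225, -129, -80.5, -185, -121, -115, -146.5  ⇒  Σ = -1002
Area = |Σ|/2 = 501.

501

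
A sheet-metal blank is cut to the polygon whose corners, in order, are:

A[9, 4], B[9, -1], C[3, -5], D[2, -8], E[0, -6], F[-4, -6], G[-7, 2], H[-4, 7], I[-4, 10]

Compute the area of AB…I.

Apply Gauss's area formula: 2A = Σ (x_i·y_{i+1} − x_{i+1}·y_i), indices taken mod 9.
A→B: (9)(-1) − (9)(4) = -45
B→C: (9)(-5) − (3)(-1) = -42
C→D: (3)(-8) − (2)(-5) = -14
D→E: (2)(-6) − (0)(-8) = -12
E→F: (0)(-6) − (-4)(-6) = -24
F→G: (-4)(2) − (-7)(-6) = -50
G→H: (-7)(7) − (-4)(2) = -41
H→I: (-4)(10) − (-4)(7) = -12
I→A: (-4)(4) − (9)(10) = -106
Σ = -346
Area = |Σ|/2 = 173.

173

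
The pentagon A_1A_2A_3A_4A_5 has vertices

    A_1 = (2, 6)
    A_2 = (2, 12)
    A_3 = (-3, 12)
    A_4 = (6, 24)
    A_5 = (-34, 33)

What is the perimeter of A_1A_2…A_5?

112

|A_1A_2| = √((0)² + (6)²) = √36 = 6
|A_2A_3| = √((-5)² + (0)²) = √25 = 5
|A_3A_4| = √((9)² + (12)²) = √225 = 15
|A_4A_5| = √((-40)² + (9)²) = √1681 = 41
|A_5A_1| = √((36)² + (-27)²) = √2025 = 45
Perimeter = 6 + 5 + 15 + 41 + 45 = 112.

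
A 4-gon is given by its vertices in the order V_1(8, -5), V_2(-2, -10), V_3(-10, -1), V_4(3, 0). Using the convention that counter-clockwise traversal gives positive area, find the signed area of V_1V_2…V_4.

-100

V_1→V_2: (8)(-10) − (-2)(-5) = -90
V_2→V_3: (-2)(-1) − (-10)(-10) = -98
V_3→V_4: (-10)(0) − (3)(-1) = 3
V_4→V_1: (3)(-5) − (8)(0) = -15
Σ = -200
Signed area = Σ/2 = -100 (negative ⇒ clockwise traversal).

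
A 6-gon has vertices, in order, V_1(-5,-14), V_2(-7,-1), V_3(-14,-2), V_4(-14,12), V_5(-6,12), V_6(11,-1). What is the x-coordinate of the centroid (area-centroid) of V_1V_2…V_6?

-694/201

Apply the shoelace (surveyor's) formula. First the cross-terms c_i = x_i·y_{i+1} − x_{i+1}·y_i:
  -93, 0, -196, -96, -126, -159  ⇒  2A = -670, A = -335.
Then Σ (x_i + x_{i+1})·c_i = 6940, so x̄ = 6940 / (6·(-335)) = -694/201.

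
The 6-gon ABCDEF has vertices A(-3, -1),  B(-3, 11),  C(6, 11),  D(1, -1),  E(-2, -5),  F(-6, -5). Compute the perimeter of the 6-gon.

|AB| = √((0)² + (12)²) = √144 = 12
|BC| = √((9)² + (0)²) = √81 = 9
|CD| = √((-5)² + (-12)²) = √169 = 13
|DE| = √((-3)² + (-4)²) = √25 = 5
|EF| = √((-4)² + (0)²) = √16 = 4
|FA| = √((3)² + (4)²) = √25 = 5
Perimeter = 12 + 9 + 13 + 5 + 4 + 5 = 48.

48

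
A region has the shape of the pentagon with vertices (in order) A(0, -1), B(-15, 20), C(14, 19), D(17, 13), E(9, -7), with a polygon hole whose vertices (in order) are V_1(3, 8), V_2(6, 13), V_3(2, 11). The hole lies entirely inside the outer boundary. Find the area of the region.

476

Outer boundary:
Apply the shoelace formula: 2A = Σ (x_i·y_{i+1} − x_{i+1}·y_i), indices taken mod 5.
Cross-terms: -15, -565, -141, -236, -9  ⇒  Σ = -966
Area = |Σ|/2 = 483.
Hole:
Cross-terms: -9, 40, -17  ⇒  Σ = 14
Area = |Σ|/2 = 7.
Net area = 483 − 7 = 476.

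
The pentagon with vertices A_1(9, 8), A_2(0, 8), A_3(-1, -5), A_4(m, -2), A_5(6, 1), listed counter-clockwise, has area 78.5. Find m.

Write out the shoelace sum; only the two edges meeting at A_4 involve m:
2·Area = [((-1)·(-2) − m·(-5)) + (m·1 − 6·(-2))] + 119
       = 6·m + 133 = 157
⇒ m = 4.

4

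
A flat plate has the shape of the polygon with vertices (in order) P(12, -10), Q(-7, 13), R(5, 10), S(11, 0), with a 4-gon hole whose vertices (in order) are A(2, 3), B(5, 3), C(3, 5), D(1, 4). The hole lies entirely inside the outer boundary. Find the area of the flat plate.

130

Outer boundary:
Apply Gauss's area formula: 2A = Σ (x_i·y_{i+1} − x_{i+1}·y_i), indices taken mod 4.
Σ = (86) + (-135) + (-110) + (-110) = -269
Area = |Σ|/2 = 134.5.
Hole:
Cross-terms: -9, 16, 7, -5  ⇒  Σ = 9
Area = |Σ|/2 = 4.5.
Net area = 134.5 − 4.5 = 130.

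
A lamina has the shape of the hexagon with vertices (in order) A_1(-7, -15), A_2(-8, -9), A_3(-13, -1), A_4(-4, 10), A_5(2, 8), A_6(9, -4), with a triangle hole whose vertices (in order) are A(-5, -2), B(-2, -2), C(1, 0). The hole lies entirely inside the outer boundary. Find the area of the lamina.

294.5

Outer boundary:
Σ = (-57) + (-109) + (-134) + (-52) + (-80) + (-163) = -595
Area = |Σ|/2 = 297.5.
Hole:
Apply the shoelace (surveyor's) formula: 2A = Σ (x_i·y_{i+1} − x_{i+1}·y_i), indices taken mod 3.
Cross-terms: 6, 2, -2  ⇒  Σ = 6
Area = |Σ|/2 = 3.
Net area = 297.5 − 3 = 294.5.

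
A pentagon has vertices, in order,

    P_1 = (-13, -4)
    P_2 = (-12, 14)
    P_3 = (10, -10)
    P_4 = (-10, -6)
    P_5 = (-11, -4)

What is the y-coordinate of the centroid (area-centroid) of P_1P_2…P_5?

Apply Gauss's area formula. First the cross-terms c_i = x_i·y_{i+1} − x_{i+1}·y_i:
  -230, -20, -160, -26, -8  ⇒  2A = -444, A = -222.
Then Σ (y_i + y_{i+1})·c_i = 504, so ȳ = 504 / (6·(-222)) = -14/37.

-14/37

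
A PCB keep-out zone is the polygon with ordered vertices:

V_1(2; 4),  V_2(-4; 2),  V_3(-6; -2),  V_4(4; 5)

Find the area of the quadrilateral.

12

Apply the surveyor's formula: 2A = Σ (x_i·y_{i+1} − x_{i+1}·y_i), indices taken mod 4.
Cross-terms: 20, 20, -22, 6  ⇒  Σ = 24
Area = |Σ|/2 = 12.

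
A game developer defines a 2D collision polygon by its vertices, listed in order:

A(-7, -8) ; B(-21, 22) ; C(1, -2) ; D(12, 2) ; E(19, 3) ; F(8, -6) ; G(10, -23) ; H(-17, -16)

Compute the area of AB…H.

Apply Gauss's area formula: 2A = Σ (x_i·y_{i+1} − x_{i+1}·y_i), indices taken mod 8.
Σ = (-322) + (20) + (26) + (-2) + (-138) + (-124) + (-551) + (24) = -1067
Area = |Σ|/2 = 533.5.

533.5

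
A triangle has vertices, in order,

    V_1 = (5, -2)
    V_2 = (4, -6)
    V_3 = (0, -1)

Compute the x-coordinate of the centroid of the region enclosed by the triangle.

Apply the surveyor's formula. First the cross-terms c_i = x_i·y_{i+1} − x_{i+1}·y_i:
  -22, -4, 5  ⇒  2A = -21, A = -10.5.
Then Σ (x_i + x_{i+1})·c_i = -189, so x̄ = -189 / (6·(-10.5)) = 3.

3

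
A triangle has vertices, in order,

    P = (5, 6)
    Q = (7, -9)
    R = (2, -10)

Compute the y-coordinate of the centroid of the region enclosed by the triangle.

-13/3

Apply the surveyor's formula. First the cross-terms c_i = x_i·y_{i+1} − x_{i+1}·y_i:
  -87, -52, 62  ⇒  2A = -77, A = -38.5.
Then Σ (y_i + y_{i+1})·c_i = 1001, so ȳ = 1001 / (6·(-38.5)) = -13/3.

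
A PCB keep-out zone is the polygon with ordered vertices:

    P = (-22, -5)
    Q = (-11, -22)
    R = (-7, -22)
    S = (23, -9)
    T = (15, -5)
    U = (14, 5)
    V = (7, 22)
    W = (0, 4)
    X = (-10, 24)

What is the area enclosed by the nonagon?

1085

Apply Gauss's area formula: 2A = Σ (x_i·y_{i+1} − x_{i+1}·y_i), indices taken mod 9.
P→Q: (-22)(-22) − (-11)(-5) = 429
Q→R: (-11)(-22) − (-7)(-22) = 88
R→S: (-7)(-9) − (23)(-22) = 569
S→T: (23)(-5) − (15)(-9) = 20
T→U: (15)(5) − (14)(-5) = 145
U→V: (14)(22) − (7)(5) = 273
V→W: (7)(4) − (0)(22) = 28
W→X: (0)(24) − (-10)(4) = 40
X→P: (-10)(-5) − (-22)(24) = 578
Σ = 2170
Area = |Σ|/2 = 1085.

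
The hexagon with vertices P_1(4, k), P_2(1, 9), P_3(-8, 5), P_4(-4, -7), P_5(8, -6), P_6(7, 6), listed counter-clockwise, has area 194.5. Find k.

9

The doubled signed area Σ (x_i y_{i+1} − x_{i+1} y_i) is linear in k.
With k=0 it equals 335; the coefficient of k is 6 (from the two edges through P_1).
So 6·k + 335 = 2·194.5 = 389 ⇒ k = 9.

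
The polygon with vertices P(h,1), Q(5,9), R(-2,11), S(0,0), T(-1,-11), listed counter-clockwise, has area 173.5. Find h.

The doubled signed area Σ (x_i y_{i+1} − x_{i+1} y_i) is linear in h.
With h=0 it equals 67; the coefficient of h is 20 (from the two edges through P).
So 20·h + 67 = 2·173.5 = 347 ⇒ h = 14.

14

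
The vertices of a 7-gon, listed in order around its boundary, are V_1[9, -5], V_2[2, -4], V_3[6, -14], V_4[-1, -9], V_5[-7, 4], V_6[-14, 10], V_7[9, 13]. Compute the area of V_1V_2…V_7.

306.5

Apply the shoelace (surveyor's) formula: 2A = Σ (x_i·y_{i+1} − x_{i+1}·y_i), indices taken mod 7.
Cross-terms: -26, -4, -68, -67, -14, -272, -162  ⇒  Σ = -613
Area = |Σ|/2 = 306.5.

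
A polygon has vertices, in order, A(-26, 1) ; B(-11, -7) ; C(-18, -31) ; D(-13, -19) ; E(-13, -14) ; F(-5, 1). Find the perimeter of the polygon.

98

|AB| = √((15)² + (-8)²) = √289 = 17
|BC| = √((-7)² + (-24)²) = √625 = 25
|CD| = √((5)² + (12)²) = √169 = 13
|DE| = √((0)² + (5)²) = √25 = 5
|EF| = √((8)² + (15)²) = √289 = 17
|FA| = √((-21)² + (0)²) = √441 = 21
Perimeter = 17 + 25 + 13 + 5 + 17 + 21 = 98.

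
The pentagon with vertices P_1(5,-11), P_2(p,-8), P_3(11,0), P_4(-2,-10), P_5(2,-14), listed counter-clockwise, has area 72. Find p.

10

Write out the shoelace sum; only the two edges meeting at P_2 involve p:
2·Area = [(5·(-8) − p·(-11)) + (p·0 − 11·(-8))] + -14
       = 11·p + 34 = 144
⇒ p = 10.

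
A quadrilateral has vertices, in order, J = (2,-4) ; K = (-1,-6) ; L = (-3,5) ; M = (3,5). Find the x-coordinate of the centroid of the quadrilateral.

34/273

Apply the surveyor's formula. First the cross-terms c_i = x_i·y_{i+1} − x_{i+1}·y_i:
  -16, -23, -30, -22  ⇒  2A = -91, A = -45.5.
Then Σ (x_i + x_{i+1})·c_i = -34, so x̄ = -34 / (6·(-45.5)) = 34/273.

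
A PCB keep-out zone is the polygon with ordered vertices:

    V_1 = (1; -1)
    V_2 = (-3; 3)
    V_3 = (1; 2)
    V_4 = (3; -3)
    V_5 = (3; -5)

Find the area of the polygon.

Σ = (0) + (-9) + (-9) + (-6) + (2) = -22
Area = |Σ|/2 = 11.

11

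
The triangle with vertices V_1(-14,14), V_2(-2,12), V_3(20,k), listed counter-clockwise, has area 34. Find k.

Write out the shoelace sum; only the two edges meeting at V_3 involve k:
2·Area = [((-2)·k − 20·12) + (20·14 − (-14)·k)] + -140
       = 12·k + -100 = 68
⇒ k = 14.

14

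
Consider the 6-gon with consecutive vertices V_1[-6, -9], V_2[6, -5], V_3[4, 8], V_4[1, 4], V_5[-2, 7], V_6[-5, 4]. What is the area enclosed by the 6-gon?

V_1→V_2: (-6)(-5) − (6)(-9) = 84
V_2→V_3: (6)(8) − (4)(-5) = 68
V_3→V_4: (4)(4) − (1)(8) = 8
V_4→V_5: (1)(7) − (-2)(4) = 15
V_5→V_6: (-2)(4) − (-5)(7) = 27
V_6→V_1: (-5)(-9) − (-6)(4) = 69
Σ = 271
Area = |Σ|/2 = 135.5.

135.5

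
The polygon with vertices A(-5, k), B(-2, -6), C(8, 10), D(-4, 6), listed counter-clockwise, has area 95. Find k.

-7

The doubled signed area Σ (x_i y_{i+1} − x_{i+1} y_i) is linear in k.
With k=0 it equals 176; the coefficient of k is -2 (from the two edges through A).
So -2·k + 176 = 2·95 = 190 ⇒ k = -7.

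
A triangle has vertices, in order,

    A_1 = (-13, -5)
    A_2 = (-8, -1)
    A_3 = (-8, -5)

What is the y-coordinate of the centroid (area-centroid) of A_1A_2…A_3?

-11/3

Apply the surveyor's formula. First the cross-terms c_i = x_i·y_{i+1} − x_{i+1}·y_i:
  -27, 32, -25  ⇒  2A = -20, A = -10.
Then Σ (y_i + y_{i+1})·c_i = 220, so ȳ = 220 / (6·(-10)) = -11/3.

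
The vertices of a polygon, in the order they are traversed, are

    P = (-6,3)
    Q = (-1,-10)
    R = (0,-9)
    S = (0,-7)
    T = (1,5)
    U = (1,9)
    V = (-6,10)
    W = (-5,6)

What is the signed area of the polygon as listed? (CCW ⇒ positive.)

Apply the shoelace (surveyor's) formula: 2A = Σ (x_i·y_{i+1} − x_{i+1}·y_i), indices taken mod 8.
Σ = (63) + (9) + (0) + (7) + (4) + (64) + (14) + (21) = 182
Signed area = Σ/2 = 91 (positive ⇒ counter-clockwise traversal).

91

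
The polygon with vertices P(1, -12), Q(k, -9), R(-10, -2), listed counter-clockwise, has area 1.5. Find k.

Write out the shoelace sum; only the two edges meeting at Q involve k:
2·Area = [(1·(-9) − k·(-12)) + (k·(-2) − (-10)·(-9))] + 122
       = 10·k + 23 = 3
⇒ k = -2.

-2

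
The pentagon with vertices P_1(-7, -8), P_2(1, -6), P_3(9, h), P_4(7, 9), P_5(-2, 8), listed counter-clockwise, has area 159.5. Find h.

2

The doubled signed area Σ (x_i y_{i+1} − x_{i+1} y_i) is linear in h.
With h=0 it equals 331; the coefficient of h is -6 (from the two edges through P_3).
So -6·h + 331 = 2·159.5 = 319 ⇒ h = 2.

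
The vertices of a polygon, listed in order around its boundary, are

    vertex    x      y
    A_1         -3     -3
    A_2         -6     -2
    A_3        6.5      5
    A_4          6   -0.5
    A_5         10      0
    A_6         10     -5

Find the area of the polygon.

Apply the shoelace formula: 2A = Σ (x_i·y_{i+1} − x_{i+1}·y_i), indices taken mod 6.
Cross-terms: -12, -17, -33.25, 5, -50, -45  ⇒  Σ = -152.25
Area = |Σ|/2 = 76.125.

76.125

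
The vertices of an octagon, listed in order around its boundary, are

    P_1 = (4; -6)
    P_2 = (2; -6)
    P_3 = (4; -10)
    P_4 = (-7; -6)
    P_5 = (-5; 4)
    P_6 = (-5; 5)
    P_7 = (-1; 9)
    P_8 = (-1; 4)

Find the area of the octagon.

Σ = (-12) + (4) + (-94) + (-58) + (-5) + (-40) + (5) + (-10) = -210
Area = |Σ|/2 = 105.

105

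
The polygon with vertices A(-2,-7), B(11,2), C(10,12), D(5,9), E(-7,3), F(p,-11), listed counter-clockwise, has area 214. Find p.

-8

The doubled signed area Σ (x_i y_{i+1} − x_{i+1} y_i) is linear in p.
With p=0 it equals 348; the coefficient of p is -10 (from the two edges through F).
So -10·p + 348 = 2·214 = 428 ⇒ p = -8.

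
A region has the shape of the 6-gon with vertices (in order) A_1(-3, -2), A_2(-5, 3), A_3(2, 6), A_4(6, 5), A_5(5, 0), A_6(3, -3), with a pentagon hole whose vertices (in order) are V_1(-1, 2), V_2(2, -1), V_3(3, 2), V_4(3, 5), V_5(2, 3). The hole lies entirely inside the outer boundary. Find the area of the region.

Outer boundary:
Apply Gauss's area formula: 2A = Σ (x_i·y_{i+1} − x_{i+1}·y_i), indices taken mod 6.
Σ = (-19) + (-36) + (-26) + (-25) + (-15) + (-15) = -136
Area = |Σ|/2 = 68.
Hole:
Apply the surveyor's formula: 2A = Σ (x_i·y_{i+1} − x_{i+1}·y_i), indices taken mod 5.
Cross-terms: -3, 7, 9, -1, 7  ⇒  Σ = 19
Area = |Σ|/2 = 9.5.
Net area = 68 − 9.5 = 58.5.

58.5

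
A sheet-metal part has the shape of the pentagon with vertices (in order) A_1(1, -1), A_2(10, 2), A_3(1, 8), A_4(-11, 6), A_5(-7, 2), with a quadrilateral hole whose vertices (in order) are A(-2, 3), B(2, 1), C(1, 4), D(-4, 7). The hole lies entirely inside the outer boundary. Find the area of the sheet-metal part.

92.5

Outer boundary:
Cross-terms: 12, 78, 94, 20, 5  ⇒  Σ = 209
Area = |Σ|/2 = 104.5.
Hole:
Cross-terms: -8, 7, 23, 2  ⇒  Σ = 24
Area = |Σ|/2 = 12.
Net area = 104.5 − 12 = 92.5.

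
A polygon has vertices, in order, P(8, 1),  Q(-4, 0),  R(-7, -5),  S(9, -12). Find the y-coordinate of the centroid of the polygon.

-574/129

Apply the surveyor's formula. First the cross-terms c_i = x_i·y_{i+1} − x_{i+1}·y_i:
  4, 20, 129, 105  ⇒  2A = 258, A = 129.
Then Σ (y_i + y_{i+1})·c_i = -3444, so ȳ = -3444 / (6·129) = -574/129.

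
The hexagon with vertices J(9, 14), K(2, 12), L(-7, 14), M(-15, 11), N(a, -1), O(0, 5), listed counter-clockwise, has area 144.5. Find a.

1

Write out the shoelace sum; only the two edges meeting at N involve a:
2·Area = [((-15)·(-1) − a·11) + (a·5 − 0·(-1))] + 280
       = -6·a + 295 = 289
⇒ a = 1.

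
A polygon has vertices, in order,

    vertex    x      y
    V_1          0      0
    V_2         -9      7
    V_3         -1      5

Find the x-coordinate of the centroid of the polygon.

Apply the surveyor's formula. First the cross-terms c_i = x_i·y_{i+1} − x_{i+1}·y_i:
  0, -38, 0  ⇒  2A = -38, A = -19.
Then Σ (x_i + x_{i+1})·c_i = 380, so x̄ = 380 / (6·(-19)) = -10/3.

-10/3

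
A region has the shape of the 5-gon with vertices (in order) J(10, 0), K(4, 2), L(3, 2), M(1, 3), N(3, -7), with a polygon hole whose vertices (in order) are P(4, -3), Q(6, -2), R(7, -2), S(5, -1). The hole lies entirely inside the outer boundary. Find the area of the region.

Outer boundary:
Apply the surveyor's formula: 2A = Σ (x_i·y_{i+1} − x_{i+1}·y_i), indices taken mod 5.
Σ = (20) + (2) + (7) + (-16) + (70) = 83
Area = |Σ|/2 = 41.5.
Hole:
Apply Gauss's area formula: 2A = Σ (x_i·y_{i+1} − x_{i+1}·y_i), indices taken mod 4.
P→Q: (4)(-2) − (6)(-3) = 10
Q→R: (6)(-2) − (7)(-2) = 2
R→S: (7)(-1) − (5)(-2) = 3
S→P: (5)(-3) − (4)(-1) = -11
Σ = 4
Area = |Σ|/2 = 2.
Net area = 41.5 − 2 = 39.5.

39.5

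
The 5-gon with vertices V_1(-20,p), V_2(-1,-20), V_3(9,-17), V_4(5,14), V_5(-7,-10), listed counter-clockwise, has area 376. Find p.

Write out the shoelace sum; only the two edges meeting at V_1 involve p:
2·Area = [((-7)·p − (-20)·(-10)) + ((-20)·(-20) − (-1)·p)] + 456
       = -6·p + 656 = 752
⇒ p = -16.

-16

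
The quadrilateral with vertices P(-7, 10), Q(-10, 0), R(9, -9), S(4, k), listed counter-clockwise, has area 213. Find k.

Write out the shoelace sum; only the two edges meeting at S involve k:
2·Area = [(9·k − 4·(-9)) + (4·10 − (-7)·k)] + 190
       = 16·k + 266 = 426
⇒ k = 10.

10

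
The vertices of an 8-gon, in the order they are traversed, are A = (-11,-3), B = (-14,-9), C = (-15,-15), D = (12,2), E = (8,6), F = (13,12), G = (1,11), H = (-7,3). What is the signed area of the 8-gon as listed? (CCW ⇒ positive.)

Apply Gauss's area formula: 2A = Σ (x_i·y_{i+1} − x_{i+1}·y_i), indices taken mod 8.
A→B: (-11)(-9) − (-14)(-3) = 57
B→C: (-14)(-15) − (-15)(-9) = 75
C→D: (-15)(2) − (12)(-15) = 150
D→E: (12)(6) − (8)(2) = 56
E→F: (8)(12) − (13)(6) = 18
F→G: (13)(11) − (1)(12) = 131
G→H: (1)(3) − (-7)(11) = 80
H→A: (-7)(-3) − (-11)(3) = 54
Σ = 621
Signed area = Σ/2 = 310.5 (positive ⇒ counter-clockwise traversal).

310.5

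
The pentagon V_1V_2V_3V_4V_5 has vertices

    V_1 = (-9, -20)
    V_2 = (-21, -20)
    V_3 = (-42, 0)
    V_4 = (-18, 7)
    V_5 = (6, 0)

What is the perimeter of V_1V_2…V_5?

|V_1V_2| = √((-12)² + (0)²) = √144 = 12
|V_2V_3| = √((-21)² + (20)²) = √841 = 29
|V_3V_4| = √((24)² + (7)²) = √625 = 25
|V_4V_5| = √((24)² + (-7)²) = √625 = 25
|V_5V_1| = √((-15)² + (-20)²) = √625 = 25
Perimeter = 12 + 29 + 25 + 25 + 25 = 116.

116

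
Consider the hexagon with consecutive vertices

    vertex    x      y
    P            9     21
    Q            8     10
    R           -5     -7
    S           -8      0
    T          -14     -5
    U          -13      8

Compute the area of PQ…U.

311

Apply the shoelace (surveyor's) formula: 2A = Σ (x_i·y_{i+1} − x_{i+1}·y_i), indices taken mod 6.
Σ = (-78) + (-6) + (-56) + (40) + (-177) + (-345) = -622
Area = |Σ|/2 = 311.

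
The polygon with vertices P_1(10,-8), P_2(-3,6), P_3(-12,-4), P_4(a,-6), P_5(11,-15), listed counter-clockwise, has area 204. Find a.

Write out the shoelace sum; only the two edges meeting at P_4 involve a:
2·Area = [((-12)·(-6) − a·(-4)) + (a·(-15) − 11·(-6))] + 182
       = -11·a + 320 = 408
⇒ a = -8.

-8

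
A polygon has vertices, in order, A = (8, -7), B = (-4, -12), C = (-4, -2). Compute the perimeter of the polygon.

|AB| = √((-12)² + (-5)²) = √169 = 13
|BC| = √((0)² + (10)²) = √100 = 10
|CA| = √((12)² + (-5)²) = √169 = 13
Perimeter = 13 + 10 + 13 = 36.

36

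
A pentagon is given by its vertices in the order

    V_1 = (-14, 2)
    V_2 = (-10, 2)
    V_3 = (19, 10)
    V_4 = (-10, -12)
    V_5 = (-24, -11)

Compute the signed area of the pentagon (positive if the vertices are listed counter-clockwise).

Σ = (-8) + (-138) + (-128) + (-178) + (-202) = -654
Signed area = Σ/2 = -327 (negative ⇒ clockwise traversal).

-327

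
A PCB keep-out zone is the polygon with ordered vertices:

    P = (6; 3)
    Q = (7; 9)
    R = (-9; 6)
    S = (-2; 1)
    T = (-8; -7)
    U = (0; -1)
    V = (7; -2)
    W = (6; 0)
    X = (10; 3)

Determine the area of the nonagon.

119

Σ = (33) + (123) + (3) + (22) + (8) + (7) + (12) + (18) + (12) = 238
Area = |Σ|/2 = 119.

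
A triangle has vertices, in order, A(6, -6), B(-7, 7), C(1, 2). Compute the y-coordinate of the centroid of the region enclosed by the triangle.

Apply the surveyor's formula. First the cross-terms c_i = x_i·y_{i+1} − x_{i+1}·y_i:
  0, -21, -18  ⇒  2A = -39, A = -19.5.
Then Σ (y_i + y_{i+1})·c_i = -117, so ȳ = -117 / (6·(-19.5)) = 1.

1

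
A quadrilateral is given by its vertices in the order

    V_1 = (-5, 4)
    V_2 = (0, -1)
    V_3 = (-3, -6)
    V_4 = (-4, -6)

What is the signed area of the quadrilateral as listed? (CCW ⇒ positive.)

-25

Apply the shoelace (surveyor's) formula: 2A = Σ (x_i·y_{i+1} − x_{i+1}·y_i), indices taken mod 4.
Σ = (5) + (-3) + (-6) + (-46) = -50
Signed area = Σ/2 = -25 (negative ⇒ clockwise traversal).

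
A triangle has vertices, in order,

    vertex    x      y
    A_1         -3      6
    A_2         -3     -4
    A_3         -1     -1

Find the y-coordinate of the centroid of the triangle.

1/3

Apply the shoelace (surveyor's) formula. First the cross-terms c_i = x_i·y_{i+1} − x_{i+1}·y_i:
  30, -1, -9  ⇒  2A = 20, A = 10.
Then Σ (y_i + y_{i+1})·c_i = 20, so ȳ = 20 / (6·10) = 1/3.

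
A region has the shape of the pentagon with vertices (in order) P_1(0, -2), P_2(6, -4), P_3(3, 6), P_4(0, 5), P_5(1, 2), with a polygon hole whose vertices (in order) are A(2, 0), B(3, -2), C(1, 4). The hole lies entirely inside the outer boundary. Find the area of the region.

33

Outer boundary:
Cross-terms: 12, 48, 15, -5, -2  ⇒  Σ = 68
Area = |Σ|/2 = 34.
Hole:
Cross-terms: -4, 14, -8  ⇒  Σ = 2
Area = |Σ|/2 = 1.
Net area = 34 − 1 = 33.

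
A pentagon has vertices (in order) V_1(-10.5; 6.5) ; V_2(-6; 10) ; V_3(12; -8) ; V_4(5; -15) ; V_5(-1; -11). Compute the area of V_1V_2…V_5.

235

Cross-terms: -66, -72, -140, -70, -122  ⇒  Σ = -470
Area = |Σ|/2 = 235.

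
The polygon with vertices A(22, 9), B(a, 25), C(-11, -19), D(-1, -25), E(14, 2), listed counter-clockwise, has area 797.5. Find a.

-3

The doubled signed area Σ (x_i y_{i+1} − x_{i+1} y_i) is linear in a.
With a=0 it equals 1511; the coefficient of a is -28 (from the two edges through B).
So -28·a + 1511 = 2·797.5 = 1595 ⇒ a = -3.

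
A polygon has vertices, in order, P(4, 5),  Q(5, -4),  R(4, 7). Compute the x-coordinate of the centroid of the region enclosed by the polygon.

Apply the shoelace formula. First the cross-terms c_i = x_i·y_{i+1} − x_{i+1}·y_i:
  -41, 51, -8  ⇒  2A = 2, A = 1.
Then Σ (x_i + x_{i+1})·c_i = 26, so x̄ = 26 / (6·1) = 13/3.

13/3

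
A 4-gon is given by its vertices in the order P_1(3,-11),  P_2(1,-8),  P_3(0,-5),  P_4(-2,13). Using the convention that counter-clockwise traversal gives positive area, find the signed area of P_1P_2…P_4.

Apply the shoelace formula: 2A = Σ (x_i·y_{i+1} − x_{i+1}·y_i), indices taken mod 4.
P_1→P_2: (3)(-8) − (1)(-11) = -13
P_2→P_3: (1)(-5) − (0)(-8) = -5
P_3→P_4: (0)(13) − (-2)(-5) = -10
P_4→P_1: (-2)(-11) − (3)(13) = -17
Σ = -45
Signed area = Σ/2 = -22.5 (negative ⇒ clockwise traversal).

-22.5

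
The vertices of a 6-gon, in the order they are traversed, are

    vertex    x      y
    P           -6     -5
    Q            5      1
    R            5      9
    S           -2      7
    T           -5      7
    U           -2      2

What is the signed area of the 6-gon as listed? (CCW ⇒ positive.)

Apply Gauss's area formula: 2A = Σ (x_i·y_{i+1} − x_{i+1}·y_i), indices taken mod 6.
Σ = (19) + (40) + (53) + (21) + (4) + (22) = 159
Signed area = Σ/2 = 79.5 (positive ⇒ counter-clockwise traversal).

79.5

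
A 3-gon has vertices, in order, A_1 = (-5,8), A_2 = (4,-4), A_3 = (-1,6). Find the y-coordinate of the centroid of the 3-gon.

10/3

Apply Gauss's area formula. First the cross-terms c_i = x_i·y_{i+1} − x_{i+1}·y_i:
  -12, 20, 22  ⇒  2A = 30, A = 15.
Then Σ (y_i + y_{i+1})·c_i = 300, so ȳ = 300 / (6·15) = 10/3.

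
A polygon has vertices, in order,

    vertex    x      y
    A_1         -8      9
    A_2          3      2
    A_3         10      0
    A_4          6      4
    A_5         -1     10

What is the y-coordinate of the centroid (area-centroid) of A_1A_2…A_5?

Apply the shoelace (surveyor's) formula. First the cross-terms c_i = x_i·y_{i+1} − x_{i+1}·y_i:
  -43, -20, 40, 64, 71  ⇒  2A = 112, A = 56.
Then Σ (y_i + y_{i+1})·c_i = 1892, so ȳ = 1892 / (6·56) = 473/84.

473/84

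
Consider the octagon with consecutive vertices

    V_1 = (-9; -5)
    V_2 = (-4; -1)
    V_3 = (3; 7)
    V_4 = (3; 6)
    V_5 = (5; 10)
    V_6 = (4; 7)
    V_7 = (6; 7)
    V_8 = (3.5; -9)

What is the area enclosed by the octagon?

Σ = (-11) + (-25) + (-3) + (0) + (-5) + (-14) + (-78.5) + (-98.5) = -235
Area = |Σ|/2 = 117.5.

117.5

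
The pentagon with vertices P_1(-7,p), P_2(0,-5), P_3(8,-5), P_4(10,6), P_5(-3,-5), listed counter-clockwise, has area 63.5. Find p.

Write out the shoelace sum; only the two edges meeting at P_1 involve p:
2·Area = [((-3)·p − (-7)·(-5)) + ((-7)·(-5) − 0·p)] + 106
       = -3·p + 106 = 127
⇒ p = -7.

-7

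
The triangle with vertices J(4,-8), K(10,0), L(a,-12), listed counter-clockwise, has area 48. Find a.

-11

The doubled signed area Σ (x_i y_{i+1} − x_{i+1} y_i) is linear in a.
With a=0 it equals 8; the coefficient of a is -8 (from the two edges through L).
So -8·a + 8 = 2·48 = 96 ⇒ a = -11.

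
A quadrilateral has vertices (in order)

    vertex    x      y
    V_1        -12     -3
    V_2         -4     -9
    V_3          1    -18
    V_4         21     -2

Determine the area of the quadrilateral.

Apply the shoelace formula: 2A = Σ (x_i·y_{i+1} − x_{i+1}·y_i), indices taken mod 4.
V_1→V_2: (-12)(-9) − (-4)(-3) = 96
V_2→V_3: (-4)(-18) − (1)(-9) = 81
V_3→V_4: (1)(-2) − (21)(-18) = 376
V_4→V_1: (21)(-3) − (-12)(-2) = -87
Σ = 466
Area = |Σ|/2 = 233.

233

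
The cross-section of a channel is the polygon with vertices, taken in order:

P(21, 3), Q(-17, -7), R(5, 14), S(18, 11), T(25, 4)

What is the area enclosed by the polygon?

354

Σ = (-96) + (-203) + (-197) + (-203) + (-9) = -708
Area = |Σ|/2 = 354.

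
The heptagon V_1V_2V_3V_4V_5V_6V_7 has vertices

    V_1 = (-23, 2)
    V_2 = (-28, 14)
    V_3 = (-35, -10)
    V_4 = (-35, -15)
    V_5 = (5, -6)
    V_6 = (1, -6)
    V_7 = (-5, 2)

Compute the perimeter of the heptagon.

116

|V_1V_2| = √((-5)² + (12)²) = √169 = 13
|V_2V_3| = √((-7)² + (-24)²) = √625 = 25
|V_3V_4| = √((0)² + (-5)²) = √25 = 5
|V_4V_5| = √((40)² + (9)²) = √1681 = 41
|V_5V_6| = √((-4)² + (0)²) = √16 = 4
|V_6V_7| = √((-6)² + (8)²) = √100 = 10
|V_7V_1| = √((-18)² + (0)²) = √324 = 18
Perimeter = 13 + 25 + 5 + 41 + 4 + 10 + 18 = 116.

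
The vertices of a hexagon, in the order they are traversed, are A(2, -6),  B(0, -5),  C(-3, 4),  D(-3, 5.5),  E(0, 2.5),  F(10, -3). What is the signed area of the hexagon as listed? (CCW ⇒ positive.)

Apply the surveyor's formula: 2A = Σ (x_i·y_{i+1} − x_{i+1}·y_i), indices taken mod 6.
Σ = (-10) + (-15) + (-4.5) + (-7.5) + (-25) + (-54) = -116
Signed area = Σ/2 = -58 (negative ⇒ clockwise traversal).

-58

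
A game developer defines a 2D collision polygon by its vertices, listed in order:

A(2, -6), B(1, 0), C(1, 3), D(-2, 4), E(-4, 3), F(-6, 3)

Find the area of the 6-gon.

32.5

Cross-terms: 6, 3, 10, 10, 6, 30  ⇒  Σ = 65
Area = |Σ|/2 = 32.5.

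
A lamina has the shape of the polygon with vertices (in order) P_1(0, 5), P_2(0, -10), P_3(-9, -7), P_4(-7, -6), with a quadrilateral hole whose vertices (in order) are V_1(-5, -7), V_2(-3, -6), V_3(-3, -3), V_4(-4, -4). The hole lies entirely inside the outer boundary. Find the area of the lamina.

Outer boundary:
Apply the shoelace formula: 2A = Σ (x_i·y_{i+1} − x_{i+1}·y_i), indices taken mod 4.
Σ = (0) + (-90) + (5) + (-35) = -120
Area = |Σ|/2 = 60.
Hole:
Σ = (9) + (-9) + (0) + (8) = 8
Area = |Σ|/2 = 4.
Net area = 60 − 4 = 56.

56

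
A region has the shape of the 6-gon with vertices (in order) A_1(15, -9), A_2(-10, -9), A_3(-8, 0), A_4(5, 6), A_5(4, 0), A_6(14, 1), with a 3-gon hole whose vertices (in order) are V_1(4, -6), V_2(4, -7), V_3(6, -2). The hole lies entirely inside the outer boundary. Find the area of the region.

252

Outer boundary:
Apply Gauss's area formula: 2A = Σ (x_i·y_{i+1} − x_{i+1}·y_i), indices taken mod 6.
A_1→A_2: (15)(-9) − (-10)(-9) = -225
A_2→A_3: (-10)(0) − (-8)(-9) = -72
A_3→A_4: (-8)(6) − (5)(0) = -48
A_4→A_5: (5)(0) − (4)(6) = -24
A_5→A_6: (4)(1) − (14)(0) = 4
A_6→A_1: (14)(-9) − (15)(1) = -141
Σ = -506
Area = |Σ|/2 = 253.
Hole:
Σ = (-4) + (34) + (-28) = 2
Area = |Σ|/2 = 1.
Net area = 253 − 1 = 252.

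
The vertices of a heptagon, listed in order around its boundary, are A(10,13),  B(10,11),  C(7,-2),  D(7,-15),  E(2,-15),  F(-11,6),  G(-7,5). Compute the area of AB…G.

295

Apply the shoelace (surveyor's) formula: 2A = Σ (x_i·y_{i+1} − x_{i+1}·y_i), indices taken mod 7.
Σ = (-20) + (-97) + (-91) + (-75) + (-153) + (-13) + (-141) = -590
Area = |Σ|/2 = 295.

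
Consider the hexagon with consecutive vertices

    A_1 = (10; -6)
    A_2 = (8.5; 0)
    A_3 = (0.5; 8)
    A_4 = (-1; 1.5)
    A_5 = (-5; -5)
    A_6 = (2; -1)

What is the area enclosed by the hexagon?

Apply Gauss's area formula: 2A = Σ (x_i·y_{i+1} − x_{i+1}·y_i), indices taken mod 6.
Σ = (51) + (68) + (8.75) + (12.5) + (15) + (-2) = 153.25
Area = |Σ|/2 = 76.625.

76.625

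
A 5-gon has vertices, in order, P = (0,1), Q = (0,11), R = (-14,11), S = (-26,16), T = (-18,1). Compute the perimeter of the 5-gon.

|PQ| = √((0)² + (10)²) = √100 = 10
|QR| = √((-14)² + (0)²) = √196 = 14
|RS| = √((-12)² + (5)²) = √169 = 13
|ST| = √((8)² + (-15)²) = √289 = 17
|TP| = √((18)² + (0)²) = √324 = 18
Perimeter = 10 + 14 + 13 + 17 + 18 = 72.

72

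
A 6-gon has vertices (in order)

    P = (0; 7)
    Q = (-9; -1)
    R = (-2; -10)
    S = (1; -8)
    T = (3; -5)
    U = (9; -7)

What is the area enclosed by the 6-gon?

141.5

Cross-terms: 63, 88, 26, 19, 24, 63  ⇒  Σ = 283
Area = |Σ|/2 = 141.5.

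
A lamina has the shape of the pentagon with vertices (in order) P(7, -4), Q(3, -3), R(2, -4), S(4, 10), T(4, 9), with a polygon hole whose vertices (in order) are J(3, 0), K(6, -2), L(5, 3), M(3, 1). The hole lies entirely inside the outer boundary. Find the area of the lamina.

23.5

Outer boundary:
Apply the surveyor's formula: 2A = Σ (x_i·y_{i+1} − x_{i+1}·y_i), indices taken mod 5.
Σ = (-9) + (-6) + (36) + (-4) + (-79) = -62
Area = |Σ|/2 = 31.
Hole:
Σ = (-6) + (28) + (-4) + (-3) = 15
Area = |Σ|/2 = 7.5.
Net area = 31 − 7.5 = 23.5.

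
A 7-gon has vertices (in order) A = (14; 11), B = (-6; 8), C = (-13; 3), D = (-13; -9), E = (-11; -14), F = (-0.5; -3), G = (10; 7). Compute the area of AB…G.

Σ = (178) + (86) + (156) + (83) + (26) + (26.5) + (12) = 567.5
Area = |Σ|/2 = 283.75.

283.75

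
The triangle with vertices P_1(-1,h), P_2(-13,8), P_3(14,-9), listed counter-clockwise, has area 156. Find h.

Write out the shoelace sum; only the two edges meeting at P_1 involve h:
2·Area = [(14·h − (-1)·(-9)) + ((-1)·8 − (-13)·h)] + 5
       = 27·h + -12 = 312
⇒ h = 12.

12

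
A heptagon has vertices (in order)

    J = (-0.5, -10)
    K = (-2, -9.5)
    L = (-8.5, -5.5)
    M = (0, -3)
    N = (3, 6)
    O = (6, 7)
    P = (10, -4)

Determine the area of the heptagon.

Apply the surveyor's formula: 2A = Σ (x_i·y_{i+1} − x_{i+1}·y_i), indices taken mod 7.
Σ = (-15.25) + (-69.75) + (25.5) + (9) + (-15) + (-94) + (-102) = -261.5
Area = |Σ|/2 = 130.75.

130.75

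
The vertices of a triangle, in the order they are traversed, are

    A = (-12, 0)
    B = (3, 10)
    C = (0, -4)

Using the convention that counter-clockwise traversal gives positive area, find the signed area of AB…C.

Apply the shoelace (surveyor's) formula: 2A = Σ (x_i·y_{i+1} − x_{i+1}·y_i), indices taken mod 3.
Σ = (-120) + (-12) + (-48) = -180
Signed area = Σ/2 = -90 (negative ⇒ clockwise traversal).

-90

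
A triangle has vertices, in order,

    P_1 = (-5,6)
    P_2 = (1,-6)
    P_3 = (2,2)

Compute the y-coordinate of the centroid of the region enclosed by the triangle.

Apply Gauss's area formula. First the cross-terms c_i = x_i·y_{i+1} − x_{i+1}·y_i:
  24, 14, 22  ⇒  2A = 60, A = 30.
Then Σ (y_i + y_{i+1})·c_i = 120, so ȳ = 120 / (6·30) = 2/3.

2/3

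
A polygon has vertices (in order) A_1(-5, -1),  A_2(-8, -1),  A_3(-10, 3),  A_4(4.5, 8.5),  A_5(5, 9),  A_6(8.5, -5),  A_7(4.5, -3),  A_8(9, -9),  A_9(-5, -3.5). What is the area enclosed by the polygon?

Apply the shoelace formula: 2A = Σ (x_i·y_{i+1} − x_{i+1}·y_i), indices taken mod 9.
A_1→A_2: (-5)(-1) − (-8)(-1) = -3
A_2→A_3: (-8)(3) − (-10)(-1) = -34
A_3→A_4: (-10)(8.5) − (4.5)(3) = -98.5
A_4→A_5: (4.5)(9) − (5)(8.5) = -2
A_5→A_6: (5)(-5) − (8.5)(9) = -101.5
A_6→A_7: (8.5)(-3) − (4.5)(-5) = -3
A_7→A_8: (4.5)(-9) − (9)(-3) = -13.5
A_8→A_9: (9)(-3.5) − (-5)(-9) = -76.5
A_9→A_1: (-5)(-1) − (-5)(-3.5) = -12.5
Σ = -344.5
Area = |Σ|/2 = 172.25.

172.25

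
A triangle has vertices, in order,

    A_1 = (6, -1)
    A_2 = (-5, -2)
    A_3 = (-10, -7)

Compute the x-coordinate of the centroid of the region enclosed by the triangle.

-3

Apply the shoelace formula. First the cross-terms c_i = x_i·y_{i+1} − x_{i+1}·y_i:
  -17, 15, 52  ⇒  2A = 50, A = 25.
Then Σ (x_i + x_{i+1})·c_i = -450, so x̄ = -450 / (6·25) = -3.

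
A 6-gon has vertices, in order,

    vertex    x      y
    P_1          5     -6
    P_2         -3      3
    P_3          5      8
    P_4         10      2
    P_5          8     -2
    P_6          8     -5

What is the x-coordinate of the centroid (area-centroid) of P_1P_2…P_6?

Apply Gauss's area formula. First the cross-terms c_i = x_i·y_{i+1} − x_{i+1}·y_i:
  -3, -39, -70, -36, -24, -23  ⇒  2A = -195, A = -97.5.
Then Σ (x_i + x_{i+1})·c_i = -2465, so x̄ = -2465 / (6·(-97.5)) = 493/117.

493/117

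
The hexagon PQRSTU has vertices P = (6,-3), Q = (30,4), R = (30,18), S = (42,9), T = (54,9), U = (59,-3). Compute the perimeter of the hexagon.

132

|PQ| = √((24)² + (7)²) = √625 = 25
|QR| = √((0)² + (14)²) = √196 = 14
|RS| = √((12)² + (-9)²) = √225 = 15
|ST| = √((12)² + (0)²) = √144 = 12
|TU| = √((5)² + (-12)²) = √169 = 13
|UP| = √((-53)² + (0)²) = √2809 = 53
Perimeter = 25 + 14 + 15 + 12 + 13 + 53 = 132.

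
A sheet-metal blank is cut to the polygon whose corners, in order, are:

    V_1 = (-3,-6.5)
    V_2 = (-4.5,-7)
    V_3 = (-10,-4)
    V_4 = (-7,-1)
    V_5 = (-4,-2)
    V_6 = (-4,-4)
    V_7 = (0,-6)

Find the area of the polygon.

V_1→V_2: (-3)(-7) − (-4.5)(-6.5) = -8.25
V_2→V_3: (-4.5)(-4) − (-10)(-7) = -52
V_3→V_4: (-10)(-1) − (-7)(-4) = -18
V_4→V_5: (-7)(-2) − (-4)(-1) = 10
V_5→V_6: (-4)(-4) − (-4)(-2) = 8
V_6→V_7: (-4)(-6) − (0)(-4) = 24
V_7→V_1: (0)(-6.5) − (-3)(-6) = -18
Σ = -54.25
Area = |Σ|/2 = 27.125.

27.125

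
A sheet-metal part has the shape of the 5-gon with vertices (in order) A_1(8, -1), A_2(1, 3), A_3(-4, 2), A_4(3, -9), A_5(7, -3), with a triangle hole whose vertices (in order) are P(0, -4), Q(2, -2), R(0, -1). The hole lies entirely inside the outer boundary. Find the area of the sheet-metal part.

Outer boundary:
Cross-terms: 25, 14, 30, 54, 17  ⇒  Σ = 140
Area = |Σ|/2 = 70.
Hole:
P→Q: (0)(-2) − (2)(-4) = 8
Q→R: (2)(-1) − (0)(-2) = -2
R→P: (0)(-4) − (0)(-1) = 0
Σ = 6
Area = |Σ|/2 = 3.
Net area = 70 − 3 = 67.

67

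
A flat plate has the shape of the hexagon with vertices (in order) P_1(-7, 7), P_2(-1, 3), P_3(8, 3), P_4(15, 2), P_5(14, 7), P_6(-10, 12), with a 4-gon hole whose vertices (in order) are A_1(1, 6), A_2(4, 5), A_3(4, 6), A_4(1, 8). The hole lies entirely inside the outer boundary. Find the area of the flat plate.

125

Outer boundary:
Apply the shoelace formula: 2A = Σ (x_i·y_{i+1} − x_{i+1}·y_i), indices taken mod 6.
P_1→P_2: (-7)(3) − (-1)(7) = -14
P_2→P_3: (-1)(3) − (8)(3) = -27
P_3→P_4: (8)(2) − (15)(3) = -29
P_4→P_5: (15)(7) − (14)(2) = 77
P_5→P_6: (14)(12) − (-10)(7) = 238
P_6→P_1: (-10)(7) − (-7)(12) = 14
Σ = 259
Area = |Σ|/2 = 129.5.
Hole:
A_1→A_2: (1)(5) − (4)(6) = -19
A_2→A_3: (4)(6) − (4)(5) = 4
A_3→A_4: (4)(8) − (1)(6) = 26
A_4→A_1: (1)(6) − (1)(8) = -2
Σ = 9
Area = |Σ|/2 = 4.5.
Net area = 129.5 − 4.5 = 125.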